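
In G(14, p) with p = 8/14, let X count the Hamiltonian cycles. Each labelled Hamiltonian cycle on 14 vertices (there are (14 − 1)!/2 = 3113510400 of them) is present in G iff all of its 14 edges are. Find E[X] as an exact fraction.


K_14 has (14 − 1)!/2 = 3113510400 labelled Hamiltonian cycles.
For each such Hamiltonian cycle H, let X_H = 1 if all 14 edges of H are present in G. Then P[X_H = 1] = p^{14} = (4/7)^{14} = 268435456/678223072849.
By linearity of expectation: E[X] = Σ_H E[X_H] = 3113510400 · p^{14} = 3113510400 · 268435456/678223072849 = 119396654854963200/96889010407.
Numerically: E[X] ≈ 1.2323e+06.

E[X] = 3113510400 · (4/7)^{14} = 119396654854963200/96889010407 ≈ 1.2323e+06.


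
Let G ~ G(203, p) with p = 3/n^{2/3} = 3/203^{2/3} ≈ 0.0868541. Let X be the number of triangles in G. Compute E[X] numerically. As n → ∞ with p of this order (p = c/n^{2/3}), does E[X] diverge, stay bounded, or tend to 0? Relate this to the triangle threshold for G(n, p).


Number of potential triangles: C(203, 3) = 1373701.
Each occurs with probability p³ ≈ (0.0868541)³ ≈ 6.55196680e-04.
By linearity: E[X] = C(203, 3)·p³ ≈ 1373701 · 6.55196680e-04 ≈ 900.044335.
Since α = 2/3 < 1, p = c/n^{2/3} ≫ 1/n is above the triangle threshold p ~ 1/n. Asymptotically E[X] ~ (c³/6)·n^{3(1−α)} = (3³/6)·n^{1} → ∞; triangles are abundant w.h.p.

E[X] ≈ 900.044335; in regime p = Θ(1/n^{2/3}) E[X] diverges (above the triangle threshold p ~ 1/n).


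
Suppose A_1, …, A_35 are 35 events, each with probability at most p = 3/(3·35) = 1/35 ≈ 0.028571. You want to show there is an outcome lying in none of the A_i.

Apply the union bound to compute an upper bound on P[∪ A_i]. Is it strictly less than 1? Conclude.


Union bound: P[∪_{i=1}^{35} A_i] ≤ Σ_i P[A_i] ≤ 35·p = 35·(1/35) = 1.
Numerically: 1 ≈ 1.000000.
Is 1 < 1? NO.
Since the bound 1 is ≥ 1, the union bound is uninformative here; it does NOT by itself certify existence.

35·p = 1 ≈ 1.000000; existence NOT certified by the union bound.


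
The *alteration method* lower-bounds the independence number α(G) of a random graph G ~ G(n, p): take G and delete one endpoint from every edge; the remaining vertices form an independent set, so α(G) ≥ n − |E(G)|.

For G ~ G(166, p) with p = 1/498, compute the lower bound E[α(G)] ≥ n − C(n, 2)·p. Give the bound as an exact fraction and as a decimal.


E[|E(G)|] = C(166, 2)·p = 13695 · (1/498) = 55/2.
E[α(G)] ≥ n − E[|E(G)|] = 166 − 55/2 = 277/2.
Numerically: ≈ 138.500.
(This is only a lower bound; the true E[α(G)] may be larger.)

E[α(G)] ≥ 277/2 ≈ 138.500.


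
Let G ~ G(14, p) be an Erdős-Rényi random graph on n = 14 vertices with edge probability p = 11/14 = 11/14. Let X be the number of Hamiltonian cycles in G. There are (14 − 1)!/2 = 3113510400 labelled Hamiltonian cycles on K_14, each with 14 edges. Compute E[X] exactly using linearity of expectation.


K_14 has (14 − 1)!/2 = 3113510400 labelled Hamiltonian cycles.
For each such Hamiltonian cycle H, let X_H = 1 if all 14 edges of H are present in G. Then P[X_H = 1] = p^{14} = (11/14)^{14} = 379749833583241/11112006825558016.
Summing the indicators: E[X] = Σ_H E[X_H] = 3113510400 · p^{14} = 3113510400 · 379749833583241/11112006825558016 = 329898174179601037725/3100448333024.
Numerically: E[X] ≈ 1.064e+08.

E[X] = 3113510400 · (11/14)^{14} = 329898174179601037725/3100448333024 ≈ 1.064e+08.


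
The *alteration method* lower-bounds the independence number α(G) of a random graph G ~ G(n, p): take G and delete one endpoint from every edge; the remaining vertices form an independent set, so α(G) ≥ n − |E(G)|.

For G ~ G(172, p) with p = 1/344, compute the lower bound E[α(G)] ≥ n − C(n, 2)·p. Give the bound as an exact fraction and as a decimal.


E[|E(G)|] = C(172, 2)·p = 14706 · (1/344) = 171/4.
E[α(G)] ≥ n − E[|E(G)|] = 172 − 171/4 = 517/4.
Numerically: ≈ 129.250.
(This is only a lower bound; the true E[α(G)] may be larger.)

E[α(G)] ≥ 517/4 ≈ 129.250.


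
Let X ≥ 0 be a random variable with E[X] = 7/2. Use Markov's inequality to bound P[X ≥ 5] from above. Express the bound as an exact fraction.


μ = E[X] = 7/2, a = 5.
Markov: P[X ≥ 5] ≤ μ/a = (7/2)/5 = 7/10.
Numerically: ≈ 0.7000.
(Since a = 5 > μ = 3.5000, the bound 7/10 is < 1 and informative.)

P[X ≥ 5] ≤ 7/10 ≈ 0.7000.


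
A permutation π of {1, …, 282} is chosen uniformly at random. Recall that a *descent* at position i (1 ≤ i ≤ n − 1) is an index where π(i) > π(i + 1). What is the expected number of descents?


Write X = Σ X_I over i = 1, …, 281, with X_I the indicator of one descent.
There are 281 indicators.
For each fixed i, the pair (π(i), π(i+1)) is a uniformly random ordered pair of distinct values from {1, …, 282}; by symmetry P[π(i) > π(i+1)] = 1/2.
By linearity: E[X] = 281 · (1/2) = (282 − 1) · (1/2) = 281/2 ≈ 140.500000.

E[X] = 281/2 = 140.500000.


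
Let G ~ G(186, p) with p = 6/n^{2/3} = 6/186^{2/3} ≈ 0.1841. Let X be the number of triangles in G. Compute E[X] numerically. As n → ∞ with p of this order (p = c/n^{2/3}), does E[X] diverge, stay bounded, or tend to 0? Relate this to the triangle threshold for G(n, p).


Number of potential triangles: C(186, 3) = 1055240.
Each occurs with probability p³ ≈ (0.1841)³ ≈ 6.243496e-03.
By linearity: E[X] = C(186, 3)·p³ ≈ 1055240 · 6.243496e-03 ≈ 6588.3871.
Since α = 2/3 < 1, p = c/n^{2/3} ≫ 1/n is above the triangle threshold p ~ 1/n. Asymptotically E[X] ~ (c³/6)·n^{3(1−α)} = (6³/6)·n^{1} → ∞; triangles are abundant w.h.p.

E[X] ≈ 6588.3871; in regime p = Θ(1/n^{2/3}) E[X] diverges (above the triangle threshold p ~ 1/n).


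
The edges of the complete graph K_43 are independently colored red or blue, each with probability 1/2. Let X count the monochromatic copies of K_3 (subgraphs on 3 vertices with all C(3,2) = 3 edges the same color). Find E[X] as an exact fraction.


Let X = Σ_S X_S over the C(43, 3) = 12341 subsets S of size 3, where X_S = 1 if the K_3 on S is monochromatic.
For a fixed S, the K_3 on S has C(3, 2) = 3 edges. P[all 3 edges red] = (1/2)^3, and likewise for blue, so P[monochromatic] = 2·(1/2)^3 = 2^{1 − 3} = 1/4.
Summing: E[X] = C(43, 3) · 2^{1 − 3} = 12341 · 1/4 = 12341/4.
Numerically: E[X] ≈ 3085.25000.

E[X] = C(43,3)·2^(1−C(3,2)) = 12341/4 ≈ 3085.25000.


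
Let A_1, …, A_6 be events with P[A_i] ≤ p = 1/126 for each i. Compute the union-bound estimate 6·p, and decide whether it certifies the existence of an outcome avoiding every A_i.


Union bound: P[∪_{i=1}^{6} A_i] ≤ Σ_i P[A_i] ≤ 6·p = 6·(1/126) = 1/21.
Numerically: 1/21 ≈ 0.04762.
Is 1/21 < 1? YES.
Since P[∪ A_i] ≤ 1/21 < 1, the complement has P[∩ A_i^c] ≥ 1 − 1/21 = 20/21 > 0, so some outcome avoids every A_i.

6·p = 1/21 ≈ 0.04762; existence CERTIFIED by the union bound.


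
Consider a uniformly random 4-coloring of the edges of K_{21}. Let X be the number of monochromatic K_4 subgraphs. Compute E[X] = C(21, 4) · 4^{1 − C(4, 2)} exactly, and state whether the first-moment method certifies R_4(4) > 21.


E[X] = C(21, 4) · 4^{1 − 6} = 5985 · 4^{−5} = 5985/1024.
As a reduced fraction: E[X] = 5985/1024 ≈ 5.844727.
Is E[X] < 1? NO.
Since E[X] ≥ 1, the first-moment bound is inconclusive at n = 21; it does NOT by itself certify R_4(4) > 21.

E[X] = 5985/1024 ≈ 5.844727; E[X] ≥ 1; first-moment method inconclusive here.


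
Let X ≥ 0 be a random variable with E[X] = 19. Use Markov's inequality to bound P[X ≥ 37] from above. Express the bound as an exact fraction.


μ = E[X] = 19, a = 37.
Markov: P[X ≥ 37] ≤ μ/a = (19)/37 = 19/37.
Numerically: ≈ 0.513514.
(Since a = 37 > μ = 19.000000, the bound 19/37 is < 1 and informative.)

P[X ≥ 37] ≤ 19/37 ≈ 0.513514.


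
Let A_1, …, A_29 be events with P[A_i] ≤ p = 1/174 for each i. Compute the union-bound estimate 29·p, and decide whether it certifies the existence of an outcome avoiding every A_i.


Union bound: P[∪_{i=1}^{29} A_i] ≤ Σ_i P[A_i] ≤ 29·p = 29·(1/174) = 1/6.
Numerically: 1/6 ≈ 0.1667.
Is 1/6 < 1? YES.
Since P[∪ A_i] ≤ 1/6 < 1, the complement has P[∩ A_i^c] ≥ 1 − 1/6 = 5/6 > 0, so some outcome avoids every A_i.

29·p = 1/6 ≈ 0.1667; existence CERTIFIED by the union bound.


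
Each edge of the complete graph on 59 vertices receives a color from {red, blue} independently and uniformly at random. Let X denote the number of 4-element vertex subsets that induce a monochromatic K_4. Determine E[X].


Let X = Σ_S X_S over the C(59, 4) = 455126 subsets S of size 4, where X_S = 1 if the K_4 on S is monochromatic.
For a fixed S, the K_4 on S has C(4, 2) = 6 edges. P[all 6 edges red] = (1/2)^6, and likewise for blue, so P[monochromatic] = 2·(1/2)^6 = 2^{1 − 6} = 1/32.
Summing: E[X] = C(59, 4) · 2^{1 − 6} = 455126 · 1/32 = 227563/16.
Numerically: E[X] ≈ 14222.687500.

E[X] = C(59,4)·2^(1−C(4,2)) = 227563/16 ≈ 14222.687500.


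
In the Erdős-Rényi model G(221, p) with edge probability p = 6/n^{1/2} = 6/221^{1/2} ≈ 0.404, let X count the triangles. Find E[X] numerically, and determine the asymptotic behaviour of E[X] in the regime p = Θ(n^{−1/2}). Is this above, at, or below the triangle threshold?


Number of potential triangles: C(221, 3) = 1774630.
Each occurs with probability p³ ≈ (0.404)³ ≈ 6.57454e-02.
By linearity: E[X] = C(221, 3)·p³ ≈ 1774630 · 6.57454e-02 ≈ 116673.751.
Since α = 1/2 < 1, p = c/n^{1/2} ≫ 1/n is above the triangle threshold p ~ 1/n. Asymptotically E[X] ~ (c³/6)·n^{3(1−α)} = (6³/6)·n^{1.5} → ∞; triangles are abundant w.h.p.

E[X] ≈ 116673.751; in regime p = Θ(1/n^{1/2}) E[X] diverges (above the triangle threshold p ~ 1/n).


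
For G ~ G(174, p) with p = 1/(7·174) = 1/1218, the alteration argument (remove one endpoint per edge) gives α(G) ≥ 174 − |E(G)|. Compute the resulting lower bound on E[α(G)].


E[|E(G)|] = C(174, 2)·p = 15051 · (1/1218) = 173/14.
E[α(G)] ≥ n − E[|E(G)|] = 174 − 173/14 = 2263/14.
Numerically: ≈ 161.643.
(This is only a lower bound; the true E[α(G)] may be larger.)

E[α(G)] ≥ 2263/14 ≈ 161.643.


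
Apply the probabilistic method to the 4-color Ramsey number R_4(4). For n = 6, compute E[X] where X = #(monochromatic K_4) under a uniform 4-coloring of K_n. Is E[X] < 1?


E[X] = C(6, 4) · 4^{1 − 6} = 15 · 4^{−5} = 15/1024.
As a reduced fraction: E[X] = 15/1024 ≈ 0.0146484.
Is E[X] < 1? YES.
Since E[X] < 1, there exists a 4-coloring of K_{6} with no monochromatic K_4; hence R_4(4) > 6.

E[X] = 15/1024 ≈ 0.0146484; E[X] < 1, so R_4(4) > 6.


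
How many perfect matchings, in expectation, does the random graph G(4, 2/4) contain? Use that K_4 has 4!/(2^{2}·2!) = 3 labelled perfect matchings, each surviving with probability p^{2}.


K_4 has 4!/(2^{2}·2!) = 3 labelled perfect matchings.
For each such perfect matching H, let X_H = 1 if all 2 edges of H are present in G. Then P[X_H = 1] = p^{2} = (1/2)^{2} = 1/4.
By linearity: E[X] = Σ_H E[X_H] = 3 · p^{2} = 3 · 1/4 = 3/4.
Numerically: E[X] ≈ 0.75.

E[X] = 3 · (1/2)^{2} = 3/4 ≈ 0.75.


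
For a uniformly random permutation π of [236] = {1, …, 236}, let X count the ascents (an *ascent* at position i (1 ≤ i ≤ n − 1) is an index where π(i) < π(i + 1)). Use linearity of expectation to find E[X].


Write X = Σ X_I over i = 1, …, 235, with X_I the indicator of one ascent.
There are 235 indicators.
For each fixed i, the pair (π(i), π(i+1)) is a uniformly random ordered pair of distinct values from {1, …, 236}; by symmetry P[π(i) < π(i+1)] = 1/2.
By linearity: E[X] = 235 · (1/2) = (236 − 1) · (1/2) = 235/2 ≈ 117.500.

E[X] = 235/2 = 117.500.


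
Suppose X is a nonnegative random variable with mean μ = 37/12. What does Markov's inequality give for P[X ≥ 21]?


μ = E[X] = 37/12, a = 21.
Markov: P[X ≥ 21] ≤ μ/a = (37/12)/21 = 37/252.
Numerically: ≈ 0.14683.
(Since a = 21 > μ = 3.08333, the bound 37/252 is < 1 and informative.)

P[X ≥ 21] ≤ 37/252 ≈ 0.14683.


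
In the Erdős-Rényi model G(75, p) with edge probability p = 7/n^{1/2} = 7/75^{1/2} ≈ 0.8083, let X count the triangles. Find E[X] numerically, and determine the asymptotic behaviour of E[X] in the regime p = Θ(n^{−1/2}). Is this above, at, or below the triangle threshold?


Number of potential triangles: C(75, 3) = 67525.
Each occurs with probability p³ ≈ (0.8083)³ ≈ 5.280830e-01.
By linearity: E[X] = C(75, 3)·p³ ≈ 67525 · 5.280830e-01 ≈ 35658.8077.
Since α = 1/2 < 1, p = c/n^{1/2} ≫ 1/n is above the triangle threshold p ~ 1/n. Asymptotically E[X] ~ (c³/6)·n^{3(1−α)} = (7³/6)·n^{1.5} → ∞; triangles are abundant w.h.p.

E[X] ≈ 35658.8077; in regime p = Θ(1/n^{1/2}) E[X] diverges (above the triangle threshold p ~ 1/n).


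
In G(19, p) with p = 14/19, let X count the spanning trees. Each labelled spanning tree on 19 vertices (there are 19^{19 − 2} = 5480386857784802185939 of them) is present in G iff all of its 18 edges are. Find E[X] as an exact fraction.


K_19 has 19^{19 − 2} = 5480386857784802185939 labelled spanning trees.
For each such spanning tree H, let X_H = 1 if all 18 edges of H are present in G. Then P[X_H = 1] = p^{18} = (14/19)^{18} = 426878854210636742656/104127350297911241532841.
Summing the indicators: E[X] = Σ_H E[X_H] = 5480386857784802185939 · p^{18} = 5480386857784802185939 · 426878854210636742656/104127350297911241532841 = 426878854210636742656/19.
Numerically: E[X] ≈ 2.247e+19.

E[X] = 5480386857784802185939 · (14/19)^{18} = 426878854210636742656/19 ≈ 2.247e+19.


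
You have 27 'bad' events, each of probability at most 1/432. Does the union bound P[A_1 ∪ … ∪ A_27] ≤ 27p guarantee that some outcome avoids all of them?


Union bound: P[∪_{i=1}^{27} A_i] ≤ Σ_i P[A_i] ≤ 27·p = 27·(1/432) = 1/16.
Numerically: 1/16 ≈ 0.062.
Is 1/16 < 1? YES.
Since P[∪ A_i] ≤ 1/16 < 1, the complement has P[∩ A_i^c] ≥ 1 − 1/16 = 15/16 > 0, so some outcome avoids every A_i.

27·p = 1/16 ≈ 0.062; existence CERTIFIED by the union bound.


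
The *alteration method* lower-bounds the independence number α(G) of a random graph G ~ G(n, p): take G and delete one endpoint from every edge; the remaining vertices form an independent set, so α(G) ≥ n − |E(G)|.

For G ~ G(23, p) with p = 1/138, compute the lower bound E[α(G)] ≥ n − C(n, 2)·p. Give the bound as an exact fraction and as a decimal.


E[|E(G)|] = C(23, 2)·p = 253 · (1/138) = 11/6.
E[α(G)] ≥ n − E[|E(G)|] = 23 − 11/6 = 127/6.
Numerically: ≈ 21.167.
(This is only a lower bound; the true E[α(G)] may be larger.)

E[α(G)] ≥ 127/6 ≈ 21.167.


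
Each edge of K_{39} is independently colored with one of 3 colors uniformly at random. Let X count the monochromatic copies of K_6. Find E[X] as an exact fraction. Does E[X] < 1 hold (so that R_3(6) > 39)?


E[X] = C(39, 6) · 3^{1 − 15} = 3262623 · 3^{−14} = 3262623/4782969.
As a reduced fraction: E[X] = 1087541/1594323 ≈ 0.68213.
Is E[X] < 1? YES.
Since E[X] < 1, there exists a 3-coloring of K_{39} with no monochromatic K_6; hence R_3(6) > 39.

E[X] = 1087541/1594323 ≈ 0.68213; E[X] < 1, so R_3(6) > 39.


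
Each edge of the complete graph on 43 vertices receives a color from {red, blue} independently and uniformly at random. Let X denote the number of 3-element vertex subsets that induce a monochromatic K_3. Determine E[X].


Let X = Σ_S X_S over the C(43, 3) = 12341 subsets S of size 3, where X_S = 1 if the K_3 on S is monochromatic.
For a fixed S, the K_3 on S has C(3, 2) = 3 edges. P[all 3 edges red] = (1/2)^3, and likewise for blue, so P[monochromatic] = 2·(1/2)^3 = 2^{1 − 3} = 1/4.
By linearity of expectation: E[X] = C(43, 3) · 2^{1 − 3} = 12341 · 1/4 = 12341/4.
Numerically: E[X] ≈ 3085.25000.

E[X] = C(43,3)·2^(1−C(3,2)) = 12341/4 ≈ 3085.25000.


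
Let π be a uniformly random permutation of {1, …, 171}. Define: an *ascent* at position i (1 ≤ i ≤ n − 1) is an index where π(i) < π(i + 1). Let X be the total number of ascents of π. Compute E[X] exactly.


Write X = Σ X_I over i = 1, …, 170, with X_I the indicator of one ascent.
There are 170 indicators.
For each fixed i, the pair (π(i), π(i+1)) is a uniformly random ordered pair of distinct values from {1, …, 171}; by symmetry P[π(i) < π(i+1)] = 1/2.
By linearity: E[X] = 170 · (1/2) = (171 − 1) · (1/2) = 85 ≈ 85.000000.

E[X] = 85 = 85.000000.


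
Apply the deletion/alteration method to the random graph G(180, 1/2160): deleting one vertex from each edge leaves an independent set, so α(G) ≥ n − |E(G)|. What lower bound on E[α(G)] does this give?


E[|E(G)|] = C(180, 2)·p = 16110 · (1/2160) = 179/24.
E[α(G)] ≥ n − E[|E(G)|] = 180 − 179/24 = 4141/24.
Numerically: ≈ 172.542.
(This is only a lower bound; the true E[α(G)] may be larger.)

E[α(G)] ≥ 4141/24 ≈ 172.542.


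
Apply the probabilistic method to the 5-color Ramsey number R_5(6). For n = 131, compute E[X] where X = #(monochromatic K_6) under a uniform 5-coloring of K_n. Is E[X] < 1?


E[X] = C(131, 6) · 5^{1 − 15} = 6249655776 · 5^{−14} = 6249655776/6103515625.
As a reduced fraction: E[X] = 6249655776/6103515625 ≈ 1.024.
Is E[X] < 1? NO.
Since E[X] ≥ 1, the first-moment bound is inconclusive at n = 131; it does NOT by itself certify R_5(6) > 131.

E[X] = 6249655776/6103515625 ≈ 1.024; E[X] ≥ 1; first-moment method inconclusive here.


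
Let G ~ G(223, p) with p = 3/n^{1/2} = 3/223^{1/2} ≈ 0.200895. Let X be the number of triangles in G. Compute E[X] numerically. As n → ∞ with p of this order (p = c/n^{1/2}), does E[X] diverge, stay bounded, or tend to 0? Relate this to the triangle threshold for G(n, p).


Number of potential triangles: C(223, 3) = 1823471.
Each occurs with probability p³ ≈ (0.200895)³ ≈ 8.10786427e-03.
By linearity: E[X] = C(223, 3)·p³ ≈ 1823471 · 8.10786427e-03 ≈ 14784.455362.
Since α = 1/2 < 1, p = c/n^{1/2} ≫ 1/n is above the triangle threshold p ~ 1/n. Asymptotically E[X] ~ (c³/6)·n^{3(1−α)} = (3³/6)·n^{1.5} → ∞; triangles are abundant w.h.p.

E[X] ≈ 14784.455362; in regime p = Θ(1/n^{1/2}) E[X] diverges (above the triangle threshold p ~ 1/n).


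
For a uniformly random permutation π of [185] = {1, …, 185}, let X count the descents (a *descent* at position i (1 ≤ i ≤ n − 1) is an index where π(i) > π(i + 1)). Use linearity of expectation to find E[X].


Write X = Σ X_I over i = 1, …, 184, with X_I the indicator of one descent.
There are 184 indicators.
For each fixed i, the pair (π(i), π(i+1)) is a uniformly random ordered pair of distinct values from {1, …, 185}; by symmetry P[π(i) > π(i+1)] = 1/2.
By linearity: E[X] = 184 · (1/2) = (185 − 1) · (1/2) = 92 ≈ 92.000000.

E[X] = 92 = 92.000000.


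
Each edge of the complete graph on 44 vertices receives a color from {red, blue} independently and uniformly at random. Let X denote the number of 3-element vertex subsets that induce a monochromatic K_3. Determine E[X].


Let X = Σ_S X_S over the C(44, 3) = 13244 subsets S of size 3, where X_S = 1 if the K_3 on S is monochromatic.
For a fixed S, the K_3 on S has C(3, 2) = 3 edges. P[all 3 edges red] = (1/2)^3, and likewise for blue, so P[monochromatic] = 2·(1/2)^3 = 2^{1 − 3} = 1/4.
Summing: E[X] = C(44, 3) · 2^{1 − 3} = 13244 · 1/4 = 3311.
Numerically: E[X] ≈ 3311.000.

E[X] = C(44,3)·2^(1−C(3,2)) = 3311 ≈ 3311.000.


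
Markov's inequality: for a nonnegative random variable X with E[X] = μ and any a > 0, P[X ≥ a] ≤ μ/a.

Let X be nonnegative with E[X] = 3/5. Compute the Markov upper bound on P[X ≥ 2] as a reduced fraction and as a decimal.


μ = E[X] = 3/5, a = 2.
Markov: P[X ≥ 2] ≤ μ/a = (3/5)/2 = 3/10.
Numerically: ≈ 0.300000.
(Since a = 2 > μ = 0.600000, the bound 3/10 is < 1 and informative.)

P[X ≥ 2] ≤ 3/10 ≈ 0.300000.


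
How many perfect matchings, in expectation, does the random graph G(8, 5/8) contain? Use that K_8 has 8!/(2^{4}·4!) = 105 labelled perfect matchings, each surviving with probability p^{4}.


K_8 has 8!/(2^{4}·4!) = 105 labelled perfect matchings.
For each such perfect matching H, let X_H = 1 if all 4 edges of H are present in G. Then P[X_H = 1] = p^{4} = (5/8)^{4} = 625/4096.
By linearity of expectation: E[X] = Σ_H E[X_H] = 105 · p^{4} = 105 · 625/4096 = 65625/4096.
Numerically: E[X] ≈ 16.022.

E[X] = 105 · (5/8)^{4} = 65625/4096 ≈ 16.022.


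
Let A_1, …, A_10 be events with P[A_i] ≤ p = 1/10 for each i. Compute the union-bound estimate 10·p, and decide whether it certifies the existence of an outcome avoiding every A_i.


Union bound: P[∪_{i=1}^{10} A_i] ≤ Σ_i P[A_i] ≤ 10·p = 10·(1/10) = 1.
Numerically: 1 ≈ 1.000000.
Is 1 < 1? NO.
Since the bound 1 is ≥ 1, the union bound is uninformative here; it does NOT by itself certify existence.

10·p = 1 ≈ 1.000000; existence NOT certified by the union bound.


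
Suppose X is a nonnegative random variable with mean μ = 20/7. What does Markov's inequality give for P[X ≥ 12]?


μ = E[X] = 20/7, a = 12.
Markov: P[X ≥ 12] ≤ μ/a = (20/7)/12 = 5/21.
Numerically: ≈ 0.238.
(Since a = 12 > μ = 2.857, the bound 5/21 is < 1 and informative.)

P[X ≥ 12] ≤ 5/21 ≈ 0.238.


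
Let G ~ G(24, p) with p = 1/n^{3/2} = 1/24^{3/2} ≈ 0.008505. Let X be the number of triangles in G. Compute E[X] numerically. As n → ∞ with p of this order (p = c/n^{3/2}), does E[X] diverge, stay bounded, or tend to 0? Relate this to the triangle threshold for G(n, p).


Number of potential triangles: C(24, 3) = 2024.
Each occurs with probability p³ ≈ (0.008505)³ ≈ 6.152469e-07.
By linearity: E[X] = C(24, 3)·p³ ≈ 2024 · 6.152469e-07 ≈ 0.0012.
Since α = 3/2 > 1, p = c/n^{3/2} = o(1/n) is below the triangle threshold p ~ 1/n. Asymptotically E[X] ~ (c³/6)·n^{3(1−α)} = (1³/6)·n^{-1.5} → 0, so by Markov's inequality G has no triangles w.h.p.

E[X] ≈ 0.0012; in regime p = Θ(1/n^{3/2}) E[X] tends to 0 (below the triangle threshold p ~ 1/n).


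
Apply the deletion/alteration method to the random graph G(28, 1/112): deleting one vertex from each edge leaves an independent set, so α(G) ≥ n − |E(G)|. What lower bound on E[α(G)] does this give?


E[|E(G)|] = C(28, 2)·p = 378 · (1/112) = 27/8.
E[α(G)] ≥ n − E[|E(G)|] = 28 − 27/8 = 197/8.
Numerically: ≈ 24.62500.
(This is only a lower bound; the true E[α(G)] may be larger.)

E[α(G)] ≥ 197/8 ≈ 24.62500.


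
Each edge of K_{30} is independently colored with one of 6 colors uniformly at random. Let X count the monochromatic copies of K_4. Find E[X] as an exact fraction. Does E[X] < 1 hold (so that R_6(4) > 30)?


E[X] = C(30, 4) · 6^{1 − 6} = 27405 · 6^{−5} = 27405/7776.
As a reduced fraction: E[X] = 1015/288 ≈ 3.5243.
Is E[X] < 1? NO.
Since E[X] ≥ 1, the first-moment bound is inconclusive at n = 30; it does NOT by itself certify R_6(4) > 30.

E[X] = 1015/288 ≈ 3.5243; E[X] ≥ 1; first-moment method inconclusive here.


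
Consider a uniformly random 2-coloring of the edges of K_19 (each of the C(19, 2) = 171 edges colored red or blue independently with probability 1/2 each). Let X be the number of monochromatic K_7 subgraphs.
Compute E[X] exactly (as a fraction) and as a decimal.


Let X = Σ_S X_S over the C(19, 7) = 50388 subsets S of size 7, where X_S = 1 if the K_7 on S is monochromatic.
For a fixed S, the K_7 on S has C(7, 2) = 21 edges. P[all 21 edges red] = (1/2)^21, and likewise for blue, so P[monochromatic] = 2·(1/2)^21 = 2^{1 − 21} = 1/1048576.
By linearity of expectation: E[X] = C(19, 7) · 2^{1 − 21} = 50388 · 1/1048576 = 12597/262144.
Numerically: E[X] ≈ 0.04805.

E[X] = C(19,7)·2^(1−C(7,2)) = 12597/262144 ≈ 0.04805.


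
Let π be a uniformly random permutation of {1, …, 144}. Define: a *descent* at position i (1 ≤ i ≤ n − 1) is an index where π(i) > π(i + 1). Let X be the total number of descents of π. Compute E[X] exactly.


Write X = Σ X_I over i = 1, …, 143, with X_I the indicator of one descent.
There are 143 indicators.
For each fixed i, the pair (π(i), π(i+1)) is a uniformly random ordered pair of distinct values from {1, …, 144}; by symmetry P[π(i) > π(i+1)] = 1/2.
By linearity: E[X] = 143 · (1/2) = (144 − 1) · (1/2) = 143/2 ≈ 71.500.

E[X] = 143/2 = 71.500.


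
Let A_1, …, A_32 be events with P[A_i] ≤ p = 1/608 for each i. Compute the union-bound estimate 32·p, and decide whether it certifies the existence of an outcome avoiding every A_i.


Union bound: P[∪_{i=1}^{32} A_i] ≤ Σ_i P[A_i] ≤ 32·p = 32·(1/608) = 1/19.
Numerically: 1/19 ≈ 0.053.
Is 1/19 < 1? YES.
Since P[∪ A_i] ≤ 1/19 < 1, the complement has P[∩ A_i^c] ≥ 1 − 1/19 = 18/19 > 0, so some outcome avoids every A_i.

32·p = 1/19 ≈ 0.053; existence CERTIFIED by the union bound.


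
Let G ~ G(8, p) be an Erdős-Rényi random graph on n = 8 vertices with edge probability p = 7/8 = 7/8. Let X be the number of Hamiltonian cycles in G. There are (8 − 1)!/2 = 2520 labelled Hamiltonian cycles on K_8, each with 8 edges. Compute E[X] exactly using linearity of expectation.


K_8 has (8 − 1)!/2 = 2520 labelled Hamiltonian cycles.
For each such Hamiltonian cycle H, let X_H = 1 if all 8 edges of H are present in G. Then P[X_H = 1] = p^{8} = (7/8)^{8} = 5764801/16777216.
By linearity of expectation: E[X] = Σ_H E[X_H] = 2520 · p^{8} = 2520 · 5764801/16777216 = 1815912315/2097152.
Numerically: E[X] ≈ 865.894.

E[X] = 2520 · (7/8)^{8} = 1815912315/2097152 ≈ 865.894.


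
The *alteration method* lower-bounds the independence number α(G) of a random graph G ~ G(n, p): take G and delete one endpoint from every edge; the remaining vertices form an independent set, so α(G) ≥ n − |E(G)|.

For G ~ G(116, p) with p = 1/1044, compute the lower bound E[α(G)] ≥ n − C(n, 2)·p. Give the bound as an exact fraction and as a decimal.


E[|E(G)|] = C(116, 2)·p = 6670 · (1/1044) = 115/18.
E[α(G)] ≥ n − E[|E(G)|] = 116 − 115/18 = 1973/18.
Numerically: ≈ 109.6111.
(This is only a lower bound; the true E[α(G)] may be larger.)

E[α(G)] ≥ 1973/18 ≈ 109.6111.


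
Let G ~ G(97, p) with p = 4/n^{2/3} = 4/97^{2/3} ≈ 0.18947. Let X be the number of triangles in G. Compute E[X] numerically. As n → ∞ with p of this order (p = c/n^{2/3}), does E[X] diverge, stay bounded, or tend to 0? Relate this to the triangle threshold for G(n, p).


Number of potential triangles: C(97, 3) = 147440.
Each occurs with probability p³ ≈ (0.18947)³ ≈ 6.8019981e-03.
By linearity: E[X] = C(97, 3)·p³ ≈ 147440 · 6.8019981e-03 ≈ 1002.88660.
Since α = 2/3 < 1, p = c/n^{2/3} ≫ 1/n is above the triangle threshold p ~ 1/n. Asymptotically E[X] ~ (c³/6)·n^{3(1−α)} = (4³/6)·n^{1} → ∞; triangles are abundant w.h.p.

E[X] ≈ 1002.88660; in regime p = Θ(1/n^{2/3}) E[X] diverges (above the triangle threshold p ~ 1/n).


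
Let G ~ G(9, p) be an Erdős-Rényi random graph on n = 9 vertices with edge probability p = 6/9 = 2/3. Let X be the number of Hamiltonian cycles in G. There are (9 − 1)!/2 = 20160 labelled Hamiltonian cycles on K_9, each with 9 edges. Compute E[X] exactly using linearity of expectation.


K_9 has (9 − 1)!/2 = 20160 labelled Hamiltonian cycles.
For each such Hamiltonian cycle H, let X_H = 1 if all 9 edges of H are present in G. Then P[X_H = 1] = p^{9} = (2/3)^{9} = 512/19683.
Summing the indicators: E[X] = Σ_H E[X_H] = 20160 · p^{9} = 20160 · 512/19683 = 1146880/2187.
Numerically: E[X] ≈ 524.408.

E[X] = 20160 · (2/3)^{9} = 1146880/2187 ≈ 524.408.


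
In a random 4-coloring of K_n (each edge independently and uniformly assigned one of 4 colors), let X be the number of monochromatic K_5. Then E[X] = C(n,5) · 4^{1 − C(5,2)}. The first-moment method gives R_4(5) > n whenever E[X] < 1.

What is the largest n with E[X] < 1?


We need C(n, 5) · 4^{1 − 10} < 1, i.e. C(n, 5) < 4^{10 − 1} = 262144.
Check values of n near the boundary:
  n = 28: C(28, 5) = 98280; 98280 < 262144? YES
  n = 29: C(29, 5) = 118755; 118755 < 262144? YES
  n = 30: C(30, 5) = 142506; 142506 < 262144? YES
  n = 31: C(31, 5) = 169911; 169911 < 262144? YES
  n = 32: C(32, 5) = 201376; 201376 < 262144? YES
  n = 33: C(33, 5) = 237336; 237336 < 262144? YES
  n = 34: C(34, 5) = 278256; 278256 < 262144? NO
The largest n with C(n, 5) < 262144 is n = 33 (where E[X] = 29667/32768 ≈ 0.905). Hence R_4(5) > 33, i.e. R_4(5) ≥ 34.

Largest n = 33; hence R_4(5) > 33.


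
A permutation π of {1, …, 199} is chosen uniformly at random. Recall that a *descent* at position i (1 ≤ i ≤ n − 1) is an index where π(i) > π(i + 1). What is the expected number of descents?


Write X = Σ X_I over i = 1, …, 198, with X_I the indicator of one descent.
There are 198 indicators.
For each fixed i, the pair (π(i), π(i+1)) is a uniformly random ordered pair of distinct values from {1, …, 199}; by symmetry P[π(i) > π(i+1)] = 1/2.
By linearity: E[X] = 198 · (1/2) = (199 − 1) · (1/2) = 99 ≈ 99.000000.

E[X] = 99 = 99.000000.


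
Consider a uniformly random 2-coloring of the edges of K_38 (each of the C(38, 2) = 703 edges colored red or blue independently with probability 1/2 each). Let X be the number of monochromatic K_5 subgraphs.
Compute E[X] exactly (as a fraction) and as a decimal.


Let X = Σ_S X_S over the C(38, 5) = 501942 subsets S of size 5, where X_S = 1 if the K_5 on S is monochromatic.
For a fixed S, the K_5 on S has C(5, 2) = 10 edges. P[all 10 edges red] = (1/2)^10, and likewise for blue, so P[monochromatic] = 2·(1/2)^10 = 2^{1 − 10} = 1/512.
Summing: E[X] = C(38, 5) · 2^{1 − 10} = 501942 · 1/512 = 250971/256.
Numerically: E[X] ≈ 980.3555.

E[X] = C(38,5)·2^(1−C(5,2)) = 250971/256 ≈ 980.3555.


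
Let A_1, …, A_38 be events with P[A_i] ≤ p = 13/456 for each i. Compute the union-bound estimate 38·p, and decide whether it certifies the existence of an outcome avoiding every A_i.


Union bound: P[∪_{i=1}^{38} A_i] ≤ Σ_i P[A_i] ≤ 38·p = 38·(13/456) = 13/12.
Numerically: 13/12 ≈ 1.083.
Is 13/12 < 1? NO.
Since the bound 13/12 is ≥ 1, the union bound is uninformative here; it does NOT by itself certify existence.

38·p = 13/12 ≈ 1.083; existence NOT certified by the union bound.


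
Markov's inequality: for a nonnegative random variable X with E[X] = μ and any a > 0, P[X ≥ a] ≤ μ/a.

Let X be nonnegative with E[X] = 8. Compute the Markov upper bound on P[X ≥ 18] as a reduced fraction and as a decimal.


μ = E[X] = 8, a = 18.
Markov: P[X ≥ 18] ≤ μ/a = (8)/18 = 4/9.
Numerically: ≈ 0.44444.
(Since a = 18 > μ = 8.00000, the bound 4/9 is < 1 and informative.)

P[X ≥ 18] ≤ 4/9 ≈ 0.44444.


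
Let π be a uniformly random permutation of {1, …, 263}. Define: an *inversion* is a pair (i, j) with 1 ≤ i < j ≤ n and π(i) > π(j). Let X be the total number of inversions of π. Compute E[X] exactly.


Write X = Σ X_I over the C(263, 2) = 34453 pairs i < j, with X_I the indicator of one inversion.
There are 34453 indicators.
For each fixed pair i < j, the values π(i) and π(j) are two distinct elements of {1, …, 263} in uniformly random order; by symmetry P[π(i) > π(j)] = 1/2.
By linearity: E[X] = 34453 · (1/2) = C(263, 2) · (1/2) = 34453/2 = 34453/2 ≈ 17226.500.

E[X] = 34453/2 = 17226.500.


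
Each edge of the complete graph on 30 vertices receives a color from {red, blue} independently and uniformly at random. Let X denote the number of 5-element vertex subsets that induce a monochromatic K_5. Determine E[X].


Let X = Σ_S X_S over the C(30, 5) = 142506 subsets S of size 5, where X_S = 1 if the K_5 on S is monochromatic.
For a fixed S, the K_5 on S has C(5, 2) = 10 edges. P[all 10 edges red] = (1/2)^10, and likewise for blue, so P[monochromatic] = 2·(1/2)^10 = 2^{1 − 10} = 1/512.
By linearity of expectation: E[X] = C(30, 5) · 2^{1 − 10} = 142506 · 1/512 = 71253/256.
Numerically: E[X] ≈ 278.332031.

E[X] = C(30,5)·2^(1−C(5,2)) = 71253/256 ≈ 278.332031.


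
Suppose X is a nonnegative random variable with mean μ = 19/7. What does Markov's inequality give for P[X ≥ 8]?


μ = E[X] = 19/7, a = 8.
Markov: P[X ≥ 8] ≤ μ/a = (19/7)/8 = 19/56.
Numerically: ≈ 0.33929.
(Since a = 8 > μ = 2.71429, the bound 19/56 is < 1 and informative.)

P[X ≥ 8] ≤ 19/56 ≈ 0.33929.


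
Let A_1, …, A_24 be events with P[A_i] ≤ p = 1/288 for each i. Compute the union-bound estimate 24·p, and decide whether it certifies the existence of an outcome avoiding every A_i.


Union bound: P[∪_{i=1}^{24} A_i] ≤ Σ_i P[A_i] ≤ 24·p = 24·(1/288) = 1/12.
Numerically: 1/12 ≈ 0.083.
Is 1/12 < 1? YES.
Since P[∪ A_i] ≤ 1/12 < 1, the complement has P[∩ A_i^c] ≥ 1 − 1/12 = 11/12 > 0, so some outcome avoids every A_i.

24·p = 1/12 ≈ 0.083; existence CERTIFIED by the union bound.


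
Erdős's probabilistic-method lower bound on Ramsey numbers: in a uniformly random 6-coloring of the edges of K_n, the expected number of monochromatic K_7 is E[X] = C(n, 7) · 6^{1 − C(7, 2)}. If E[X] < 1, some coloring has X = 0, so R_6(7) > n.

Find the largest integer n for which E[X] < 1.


We need C(n, 7) · 6^{1 − 21} < 1, i.e. C(n, 7) < 6^{21 − 1} = 3656158440062976.
Check values of n near the boundary:
  n = 563: C(563, 7) = 3426622515769596; 3426622515769596 < 3656158440062976? YES
  n = 564: C(564, 7) = 3469685994423792; 3469685994423792 < 3656158440062976? YES
  n = 565: C(565, 7) = 3513212521235560; 3513212521235560 < 3656158440062976? YES
  n = 566: C(566, 7) = 3557206237959440; 3557206237959440 < 3656158440062976? YES
  n = 567: C(567, 7) = 3601671315933933; 3601671315933933 < 3656158440062976? YES
  n = 568: C(568, 7) = 3646611956239704; 3646611956239704 < 3656158440062976? YES
  n = 569: C(569, 7) = 3692032389858348; 3692032389858348 < 3656158440062976? NO
The largest n with C(n, 7) < 3656158440062976 is n = 568 (where E[X] = 16882462760369/16926659444736 ≈ 0.997389). Hence R_6(7) > 568, i.e. R_6(7) ≥ 569.

Largest n = 568; hence R_6(7) > 568.


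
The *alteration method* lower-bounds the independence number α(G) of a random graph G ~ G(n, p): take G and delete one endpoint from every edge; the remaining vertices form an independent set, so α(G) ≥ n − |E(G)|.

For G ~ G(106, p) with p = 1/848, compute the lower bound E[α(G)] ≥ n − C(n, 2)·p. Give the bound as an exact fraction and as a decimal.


E[|E(G)|] = C(106, 2)·p = 5565 · (1/848) = 105/16.
E[α(G)] ≥ n − E[|E(G)|] = 106 − 105/16 = 1591/16.
Numerically: ≈ 99.438.
(This is only a lower bound; the true E[α(G)] may be larger.)

E[α(G)] ≥ 1591/16 ≈ 99.438.


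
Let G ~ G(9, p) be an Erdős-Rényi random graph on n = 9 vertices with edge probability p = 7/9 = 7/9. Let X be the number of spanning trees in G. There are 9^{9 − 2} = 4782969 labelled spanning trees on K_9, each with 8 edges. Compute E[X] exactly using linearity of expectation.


K_9 has 9^{9 − 2} = 4782969 labelled spanning trees.
For each such spanning tree H, let X_H = 1 if all 8 edges of H are present in G. Then P[X_H = 1] = p^{8} = (7/9)^{8} = 5764801/43046721.
By linearity of expectation: E[X] = Σ_H E[X_H] = 4782969 · p^{8} = 4782969 · 5764801/43046721 = 5764801/9.
Numerically: E[X] ≈ 6.4053e+05.

E[X] = 4782969 · (7/9)^{8} = 5764801/9 ≈ 6.4053e+05.


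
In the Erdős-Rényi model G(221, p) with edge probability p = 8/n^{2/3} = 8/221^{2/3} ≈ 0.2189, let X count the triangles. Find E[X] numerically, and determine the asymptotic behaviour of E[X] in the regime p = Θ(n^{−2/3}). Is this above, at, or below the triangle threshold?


Number of potential triangles: C(221, 3) = 1774630.
Each occurs with probability p³ ≈ (0.2189)³ ≈ 1.048300e-02.
By linearity: E[X] = C(221, 3)·p³ ≈ 1774630 · 1.048300e-02 ≈ 18603.4389.
Since α = 2/3 < 1, p = c/n^{2/3} ≫ 1/n is above the triangle threshold p ~ 1/n. Asymptotically E[X] ~ (c³/6)·n^{3(1−α)} = (8³/6)·n^{1} → ∞; triangles are abundant w.h.p.

E[X] ≈ 18603.4389; in regime p = Θ(1/n^{2/3}) E[X] diverges (above the triangle threshold p ~ 1/n).


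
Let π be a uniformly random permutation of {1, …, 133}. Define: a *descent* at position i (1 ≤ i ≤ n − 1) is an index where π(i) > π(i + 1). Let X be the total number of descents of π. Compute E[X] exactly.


Write X = Σ X_I over i = 1, …, 132, with X_I the indicator of one descent.
There are 132 indicators.
For each fixed i, the pair (π(i), π(i+1)) is a uniformly random ordered pair of distinct values from {1, …, 133}; by symmetry P[π(i) > π(i+1)] = 1/2.
By linearity: E[X] = 132 · (1/2) = (133 − 1) · (1/2) = 66 ≈ 66.000.

E[X] = 66 = 66.000.


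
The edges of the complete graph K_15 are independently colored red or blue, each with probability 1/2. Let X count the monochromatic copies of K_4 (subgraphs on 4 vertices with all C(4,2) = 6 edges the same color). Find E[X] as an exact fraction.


Let X = Σ_S X_S over the C(15, 4) = 1365 subsets S of size 4, where X_S = 1 if the K_4 on S is monochromatic.
For a fixed S, the K_4 on S has C(4, 2) = 6 edges. P[all 6 edges red] = (1/2)^6, and likewise for blue, so P[monochromatic] = 2·(1/2)^6 = 2^{1 − 6} = 1/32.
By linearity: E[X] = C(15, 4) · 2^{1 − 6} = 1365 · 1/32 = 1365/32.
Numerically: E[X] ≈ 42.656.

E[X] = C(15,4)·2^(1−C(4,2)) = 1365/32 ≈ 42.656.


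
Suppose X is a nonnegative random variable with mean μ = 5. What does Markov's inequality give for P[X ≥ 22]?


μ = E[X] = 5, a = 22.
Markov: P[X ≥ 22] ≤ μ/a = (5)/22 = 5/22.
Numerically: ≈ 0.227273.
(Since a = 22 > μ = 5.000000, the bound 5/22 is < 1 and informative.)

P[X ≥ 22] ≤ 5/22 ≈ 0.227273.


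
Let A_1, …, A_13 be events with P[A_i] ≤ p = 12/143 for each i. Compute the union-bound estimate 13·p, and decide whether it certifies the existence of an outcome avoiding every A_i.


Union bound: P[∪_{i=1}^{13} A_i] ≤ Σ_i P[A_i] ≤ 13·p = 13·(12/143) = 12/11.
Numerically: 12/11 ≈ 1.0909091.
Is 12/11 < 1? NO.
Since the bound 12/11 is ≥ 1, the union bound is uninformative here; it does NOT by itself certify existence.

13·p = 12/11 ≈ 1.0909091; existence NOT certified by the union bound.


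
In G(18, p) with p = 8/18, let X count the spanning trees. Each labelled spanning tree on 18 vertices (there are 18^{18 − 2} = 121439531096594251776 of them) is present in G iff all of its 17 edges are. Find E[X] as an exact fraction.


K_18 has 18^{18 − 2} = 121439531096594251776 labelled spanning trees.
For each such spanning tree H, let X_H = 1 if all 17 edges of H are present in G. Then P[X_H = 1] = p^{17} = (4/9)^{17} = 17179869184/16677181699666569.
Summing the indicators: E[X] = Σ_H E[X_H] = 121439531096594251776 · p^{17} = 121439531096594251776 · 17179869184/16677181699666569 = 1125899906842624/9.
Numerically: E[X] ≈ 1.251e+14.

E[X] = 121439531096594251776 · (4/9)^{17} = 1125899906842624/9 ≈ 1.251e+14.


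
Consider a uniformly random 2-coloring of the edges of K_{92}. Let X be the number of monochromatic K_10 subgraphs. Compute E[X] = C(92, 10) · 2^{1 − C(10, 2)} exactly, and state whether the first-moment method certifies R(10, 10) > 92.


E[X] = C(92, 10) · 2^{1 − 45} = 7210666060598 · 2^{−44} = 7210666060598/17592186044416.
As a reduced fraction: E[X] = 3605333030299/8796093022208 ≈ 0.410.
Is E[X] < 1? YES.
Since E[X] < 1, there exists a 2-coloring of K_{92} with no monochromatic K_10; hence R(10, 10) > 92.

E[X] = 3605333030299/8796093022208 ≈ 0.410; E[X] < 1, so R(10, 10) > 92.


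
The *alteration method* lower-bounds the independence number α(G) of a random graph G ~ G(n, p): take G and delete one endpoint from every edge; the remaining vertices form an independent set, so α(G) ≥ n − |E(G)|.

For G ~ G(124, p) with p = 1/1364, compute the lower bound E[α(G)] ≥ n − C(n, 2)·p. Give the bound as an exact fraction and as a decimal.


E[|E(G)|] = C(124, 2)·p = 7626 · (1/1364) = 123/22.
E[α(G)] ≥ n − E[|E(G)|] = 124 − 123/22 = 2605/22.
Numerically: ≈ 118.409.
(This is only a lower bound; the true E[α(G)] may be larger.)

E[α(G)] ≥ 2605/22 ≈ 118.409.
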